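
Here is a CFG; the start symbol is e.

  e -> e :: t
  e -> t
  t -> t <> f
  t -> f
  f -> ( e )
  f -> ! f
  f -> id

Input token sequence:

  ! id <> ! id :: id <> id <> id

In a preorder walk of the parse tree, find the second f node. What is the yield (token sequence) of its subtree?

id

[e [e [t [t [f ! [f id]]] <> [f ! [f id]]]] :: [t [t [t [f id]] <> [f id]] <> [f id]]]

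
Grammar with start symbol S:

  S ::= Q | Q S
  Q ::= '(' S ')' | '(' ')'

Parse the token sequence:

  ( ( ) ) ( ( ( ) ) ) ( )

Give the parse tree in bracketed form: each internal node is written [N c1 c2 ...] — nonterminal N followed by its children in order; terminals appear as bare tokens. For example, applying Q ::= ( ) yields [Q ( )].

S
Q S
( S ) S
( Q ) S
( ( ) ) S
( ( ) ) Q S
( ( ) ) ( S ) S
( ( ) ) ( Q ) S
( ( ) ) ( ( S ) ) S
( ( ) ) ( ( Q ) ) S
( ( ) ) ( ( ( ) ) ) S
( ( ) ) ( ( ( ) ) ) Q
( ( ) ) ( ( ( ) ) ) ( )

[S [Q ( [S [Q ( )]] )] [S [Q ( [S [Q ( [S [Q ( )]] )]] )] [S [Q ( )]]]]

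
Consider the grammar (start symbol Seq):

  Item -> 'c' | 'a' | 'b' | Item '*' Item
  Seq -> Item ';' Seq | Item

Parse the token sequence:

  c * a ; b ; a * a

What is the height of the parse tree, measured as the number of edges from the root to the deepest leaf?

5

[Seq [Item [Item c] * [Item a]] ; [Seq [Item b] ; [Seq [Item [Item a] * [Item a]]]]]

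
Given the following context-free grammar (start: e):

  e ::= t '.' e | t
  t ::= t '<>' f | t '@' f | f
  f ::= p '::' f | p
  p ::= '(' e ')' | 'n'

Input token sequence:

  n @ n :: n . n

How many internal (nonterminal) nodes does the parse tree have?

13

[e [t [t [f [p n]]] @ [f [p n] :: [f [p n]]]] . [e [t [f [p n]]]]]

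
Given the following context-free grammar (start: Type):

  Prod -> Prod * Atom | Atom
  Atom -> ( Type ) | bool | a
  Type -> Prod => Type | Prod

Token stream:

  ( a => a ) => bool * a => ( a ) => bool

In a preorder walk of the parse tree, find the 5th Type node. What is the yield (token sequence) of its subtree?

[Type [Prod [Atom ( [Type [Prod [Atom a]] => [Type [Prod [Atom a]]]] )]] => [Type [Prod [Prod [Atom bool]] * [Atom a]] => [Type [Prod [Atom ( [Type [Prod [Atom a]]] )]] => [Type [Prod [Atom bool]]]]]]

( a ) => bool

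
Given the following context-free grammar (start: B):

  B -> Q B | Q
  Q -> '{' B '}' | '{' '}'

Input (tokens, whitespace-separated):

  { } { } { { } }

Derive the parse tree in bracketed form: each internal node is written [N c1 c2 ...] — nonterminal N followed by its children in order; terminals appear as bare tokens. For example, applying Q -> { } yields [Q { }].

B
Q B
{ } B
{ } Q B
{ } { } B
{ } { } Q
{ } { } { B }
{ } { } { Q }
{ } { } { { } }

[B [Q { }] [B [Q { }] [B [Q { [B [Q { }]] }]]]]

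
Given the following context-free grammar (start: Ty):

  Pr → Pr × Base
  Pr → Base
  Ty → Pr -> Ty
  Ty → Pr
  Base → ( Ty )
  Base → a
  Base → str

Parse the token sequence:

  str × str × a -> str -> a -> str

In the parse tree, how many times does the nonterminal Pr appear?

6

[Ty [Pr [Pr [Pr [Base str]] × [Base str]] × [Base a]] -> [Ty [Pr [Base str]] -> [Ty [Pr [Base a]] -> [Ty [Pr [Base str]]]]]]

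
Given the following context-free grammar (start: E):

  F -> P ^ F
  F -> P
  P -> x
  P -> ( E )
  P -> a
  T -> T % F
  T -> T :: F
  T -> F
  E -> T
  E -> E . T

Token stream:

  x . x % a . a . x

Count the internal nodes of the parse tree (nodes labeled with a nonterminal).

19

[E [E [E [E [T [F [P x]]]] . [T [T [F [P x]]] % [F [P a]]]] . [T [F [P a]]]] . [T [F [P x]]]]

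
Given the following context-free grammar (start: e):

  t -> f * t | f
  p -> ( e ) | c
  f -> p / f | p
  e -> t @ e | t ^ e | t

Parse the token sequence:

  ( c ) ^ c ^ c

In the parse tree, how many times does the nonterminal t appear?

[e [t [f [p ( [e [t [f [p c]]]] )]]] ^ [e [t [f [p c]]] ^ [e [t [f [p c]]]]]]

4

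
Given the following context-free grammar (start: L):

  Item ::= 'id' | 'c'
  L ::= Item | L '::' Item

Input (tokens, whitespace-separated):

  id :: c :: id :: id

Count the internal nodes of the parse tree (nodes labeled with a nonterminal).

[L [L [L [L [Item id]] :: [Item c]] :: [Item id]] :: [Item id]]

8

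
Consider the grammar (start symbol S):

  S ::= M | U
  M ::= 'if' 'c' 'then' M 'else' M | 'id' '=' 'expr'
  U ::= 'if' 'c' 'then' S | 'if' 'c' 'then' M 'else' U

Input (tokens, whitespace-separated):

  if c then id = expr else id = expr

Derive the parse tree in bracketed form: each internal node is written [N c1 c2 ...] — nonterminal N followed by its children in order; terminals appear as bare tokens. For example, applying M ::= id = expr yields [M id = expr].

[S [M if c then [M id = expr] else [M id = expr]]]

S
M
if c then M else M
if c then id = expr else M
if c then id = expr else id = expr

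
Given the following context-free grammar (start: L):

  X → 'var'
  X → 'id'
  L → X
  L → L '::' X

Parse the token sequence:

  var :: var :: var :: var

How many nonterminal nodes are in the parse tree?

8

[L [L [L [L [X var]] :: [X var]] :: [X var]] :: [X var]]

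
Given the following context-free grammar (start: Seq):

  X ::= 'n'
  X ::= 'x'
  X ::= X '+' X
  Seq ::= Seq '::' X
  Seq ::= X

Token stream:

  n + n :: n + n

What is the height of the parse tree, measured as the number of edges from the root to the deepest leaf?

4

[Seq [Seq [X [X n] + [X n]]] :: [X [X n] + [X n]]]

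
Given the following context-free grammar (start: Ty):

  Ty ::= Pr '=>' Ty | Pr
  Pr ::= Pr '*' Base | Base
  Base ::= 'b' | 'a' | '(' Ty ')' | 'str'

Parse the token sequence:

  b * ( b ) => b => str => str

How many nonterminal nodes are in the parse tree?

[Ty [Pr [Pr [Base b]] * [Base ( [Ty [Pr [Base b]]] )]] => [Ty [Pr [Base b]] => [Ty [Pr [Base str]] => [Ty [Pr [Base str]]]]]]

17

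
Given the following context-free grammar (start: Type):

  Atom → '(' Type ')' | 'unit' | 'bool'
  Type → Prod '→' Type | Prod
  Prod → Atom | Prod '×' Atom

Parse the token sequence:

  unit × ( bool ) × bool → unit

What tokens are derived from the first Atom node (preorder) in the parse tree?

[Type [Prod [Prod [Prod [Atom unit]] × [Atom ( [Type [Prod [Atom bool]]] )]] × [Atom bool]] → [Type [Prod [Atom unit]]]]

unit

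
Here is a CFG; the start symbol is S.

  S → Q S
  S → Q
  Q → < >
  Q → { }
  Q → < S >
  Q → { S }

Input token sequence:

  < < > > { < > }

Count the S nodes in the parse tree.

[S [Q < [S [Q < >]] >] [S [Q { [S [Q < >]] }]]]

4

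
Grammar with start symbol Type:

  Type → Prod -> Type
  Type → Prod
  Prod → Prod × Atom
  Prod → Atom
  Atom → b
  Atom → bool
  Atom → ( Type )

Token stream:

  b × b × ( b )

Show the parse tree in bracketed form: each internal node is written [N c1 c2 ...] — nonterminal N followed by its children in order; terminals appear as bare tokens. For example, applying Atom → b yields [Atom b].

[Type [Prod [Prod [Prod [Atom b]] × [Atom b]] × [Atom ( [Type [Prod [Atom b]]] )]]]

Type
Prod
Prod × Atom
Prod × Atom × Atom
Atom × Atom × Atom
b × Atom × Atom
b × b × Atom
b × b × ( Type )
b × b × ( Prod )
b × b × ( Atom )
b × b × ( b )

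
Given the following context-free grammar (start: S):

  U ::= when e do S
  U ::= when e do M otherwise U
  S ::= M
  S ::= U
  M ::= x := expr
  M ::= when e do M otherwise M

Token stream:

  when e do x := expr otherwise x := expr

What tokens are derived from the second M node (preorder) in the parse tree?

x := expr

[S [M when e do [M x := expr] otherwise [M x := expr]]]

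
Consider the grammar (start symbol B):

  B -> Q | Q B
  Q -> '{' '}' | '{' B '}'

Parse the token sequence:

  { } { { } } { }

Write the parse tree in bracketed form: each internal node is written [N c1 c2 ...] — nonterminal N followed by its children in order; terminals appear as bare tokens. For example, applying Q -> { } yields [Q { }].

[B [Q { }] [B [Q { [B [Q { }]] }] [B [Q { }]]]]

B
Q B
{ } B
{ } Q B
{ } { B } B
{ } { Q } B
{ } { { } } B
{ } { { } } Q
{ } { { } } { }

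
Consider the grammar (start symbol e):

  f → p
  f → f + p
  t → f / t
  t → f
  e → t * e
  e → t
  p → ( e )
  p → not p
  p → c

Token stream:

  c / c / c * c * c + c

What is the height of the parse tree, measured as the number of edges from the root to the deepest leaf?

7

[e [t [f [p c]] / [t [f [p c]] / [t [f [p c]]]]] * [e [t [f [p c]]] * [e [t [f [f [p c]] + [p c]]]]]]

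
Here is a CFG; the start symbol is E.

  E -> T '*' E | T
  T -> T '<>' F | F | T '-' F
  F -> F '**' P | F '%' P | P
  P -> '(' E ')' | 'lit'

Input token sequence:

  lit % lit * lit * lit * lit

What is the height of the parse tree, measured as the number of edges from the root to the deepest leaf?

7

[E [T [F [F [P lit]] % [P lit]]] * [E [T [F [P lit]]] * [E [T [F [P lit]]] * [E [T [F [P lit]]]]]]]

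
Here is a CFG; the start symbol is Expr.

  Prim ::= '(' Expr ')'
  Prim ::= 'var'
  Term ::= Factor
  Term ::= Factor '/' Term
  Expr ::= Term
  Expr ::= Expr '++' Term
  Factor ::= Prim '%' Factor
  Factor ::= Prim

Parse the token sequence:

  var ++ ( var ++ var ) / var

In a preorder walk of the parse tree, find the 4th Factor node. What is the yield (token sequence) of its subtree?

[Expr [Expr [Term [Factor [Prim var]]]] ++ [Term [Factor [Prim ( [Expr [Expr [Term [Factor [Prim var]]]] ++ [Term [Factor [Prim var]]]] )]] / [Term [Factor [Prim var]]]]]

var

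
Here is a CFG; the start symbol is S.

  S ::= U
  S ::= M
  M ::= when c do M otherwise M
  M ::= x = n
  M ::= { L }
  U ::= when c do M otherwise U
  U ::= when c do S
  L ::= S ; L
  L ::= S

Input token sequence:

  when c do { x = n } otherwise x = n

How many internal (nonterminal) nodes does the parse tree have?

7

[S [M when c do [M { [L [S [M x = n]]] }] otherwise [M x = n]]]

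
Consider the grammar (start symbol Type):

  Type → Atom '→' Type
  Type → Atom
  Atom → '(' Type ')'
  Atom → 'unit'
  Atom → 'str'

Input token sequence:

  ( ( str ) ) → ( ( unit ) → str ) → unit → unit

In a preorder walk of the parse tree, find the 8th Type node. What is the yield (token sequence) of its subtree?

unit → unit

[Type [Atom ( [Type [Atom ( [Type [Atom str]] )]] )] → [Type [Atom ( [Type [Atom ( [Type [Atom unit]] )] → [Type [Atom str]]] )] → [Type [Atom unit] → [Type [Atom unit]]]]]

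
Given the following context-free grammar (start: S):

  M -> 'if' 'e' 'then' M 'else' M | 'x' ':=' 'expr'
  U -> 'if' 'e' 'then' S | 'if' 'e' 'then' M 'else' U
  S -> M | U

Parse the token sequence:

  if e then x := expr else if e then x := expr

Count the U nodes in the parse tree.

2

[S [U if e then [M x := expr] else [U if e then [S [M x := expr]]]]]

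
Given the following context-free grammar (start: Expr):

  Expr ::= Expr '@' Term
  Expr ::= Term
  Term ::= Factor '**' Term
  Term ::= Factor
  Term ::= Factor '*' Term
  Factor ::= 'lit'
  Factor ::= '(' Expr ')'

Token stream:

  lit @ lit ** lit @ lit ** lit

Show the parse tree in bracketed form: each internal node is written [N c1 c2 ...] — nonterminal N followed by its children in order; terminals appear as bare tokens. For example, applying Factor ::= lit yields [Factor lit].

[Expr [Expr [Expr [Term [Factor lit]]] @ [Term [Factor lit] ** [Term [Factor lit]]]] @ [Term [Factor lit] ** [Term [Factor lit]]]]

Expr
Expr @ Term
Expr @ Term @ Term
Term @ Term @ Term
Factor @ Term @ Term
lit @ Term @ Term
lit @ Factor ** Term @ Term
lit @ lit ** Term @ Term
lit @ lit ** Factor @ Term
lit @ lit ** lit @ Term
lit @ lit ** lit @ Factor ** Term
lit @ lit ** lit @ lit ** Term
lit @ lit ** lit @ lit ** Factor
lit @ lit ** lit @ lit ** lit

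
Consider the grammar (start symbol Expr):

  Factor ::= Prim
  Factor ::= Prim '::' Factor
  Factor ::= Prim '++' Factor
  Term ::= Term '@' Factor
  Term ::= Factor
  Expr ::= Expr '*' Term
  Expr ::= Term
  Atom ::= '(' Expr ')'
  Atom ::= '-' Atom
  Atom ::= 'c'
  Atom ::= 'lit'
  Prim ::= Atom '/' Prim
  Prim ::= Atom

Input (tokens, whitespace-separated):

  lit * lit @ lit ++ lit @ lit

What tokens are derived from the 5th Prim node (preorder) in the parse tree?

lit

[Expr [Expr [Term [Factor [Prim [Atom lit]]]]] * [Term [Term [Term [Factor [Prim [Atom lit]]]] @ [Factor [Prim [Atom lit]] ++ [Factor [Prim [Atom lit]]]]] @ [Factor [Prim [Atom lit]]]]]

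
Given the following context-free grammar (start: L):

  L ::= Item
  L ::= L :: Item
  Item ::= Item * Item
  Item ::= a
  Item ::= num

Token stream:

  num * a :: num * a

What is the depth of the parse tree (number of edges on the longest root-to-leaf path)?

4

[L [L [Item [Item num] * [Item a]]] :: [Item [Item num] * [Item a]]]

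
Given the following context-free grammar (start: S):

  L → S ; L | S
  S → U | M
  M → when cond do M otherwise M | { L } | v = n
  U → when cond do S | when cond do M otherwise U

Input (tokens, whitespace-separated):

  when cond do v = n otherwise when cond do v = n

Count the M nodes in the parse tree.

[S [U when cond do [M v = n] otherwise [U when cond do [S [M v = n]]]]]

2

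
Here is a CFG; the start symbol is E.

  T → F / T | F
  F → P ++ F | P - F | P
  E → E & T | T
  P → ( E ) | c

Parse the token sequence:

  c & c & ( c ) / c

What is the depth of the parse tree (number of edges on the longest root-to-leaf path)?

[E [E [E [T [F [P c]]]] & [T [F [P c]]]] & [T [F [P ( [E [T [F [P c]]]] )]] / [T [F [P c]]]]]

8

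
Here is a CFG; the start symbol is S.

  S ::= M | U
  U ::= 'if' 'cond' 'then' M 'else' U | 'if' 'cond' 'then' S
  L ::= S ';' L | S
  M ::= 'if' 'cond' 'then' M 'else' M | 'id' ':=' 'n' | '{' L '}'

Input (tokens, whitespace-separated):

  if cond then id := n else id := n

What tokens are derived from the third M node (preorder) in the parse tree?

[S [M if cond then [M id := n] else [M id := n]]]

id := n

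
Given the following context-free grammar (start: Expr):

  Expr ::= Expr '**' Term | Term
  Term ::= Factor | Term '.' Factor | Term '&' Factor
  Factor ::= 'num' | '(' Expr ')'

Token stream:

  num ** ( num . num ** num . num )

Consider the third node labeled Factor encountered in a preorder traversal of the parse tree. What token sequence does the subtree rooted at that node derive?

num

[Expr [Expr [Term [Factor num]]] ** [Term [Factor ( [Expr [Expr [Term [Term [Factor num]] . [Factor num]]] ** [Term [Term [Factor num]] . [Factor num]]] )]]]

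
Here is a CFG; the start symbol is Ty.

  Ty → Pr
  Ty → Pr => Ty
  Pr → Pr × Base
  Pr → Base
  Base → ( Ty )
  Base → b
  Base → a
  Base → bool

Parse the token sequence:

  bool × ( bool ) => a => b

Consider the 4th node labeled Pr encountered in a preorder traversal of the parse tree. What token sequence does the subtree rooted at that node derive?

a

[Ty [Pr [Pr [Base bool]] × [Base ( [Ty [Pr [Base bool]]] )]] => [Ty [Pr [Base a]] => [Ty [Pr [Base b]]]]]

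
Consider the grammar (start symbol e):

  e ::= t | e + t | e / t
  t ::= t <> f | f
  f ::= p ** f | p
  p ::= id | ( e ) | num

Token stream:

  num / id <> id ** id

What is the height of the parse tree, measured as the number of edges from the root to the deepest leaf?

[e [e [t [f [p num]]]] / [t [t [f [p id]]] <> [f [p id] ** [f [p id]]]]]

5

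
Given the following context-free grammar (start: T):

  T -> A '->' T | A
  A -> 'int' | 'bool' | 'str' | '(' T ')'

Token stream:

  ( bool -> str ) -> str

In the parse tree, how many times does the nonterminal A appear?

4

[T [A ( [T [A bool] -> [T [A str]]] )] -> [T [A str]]]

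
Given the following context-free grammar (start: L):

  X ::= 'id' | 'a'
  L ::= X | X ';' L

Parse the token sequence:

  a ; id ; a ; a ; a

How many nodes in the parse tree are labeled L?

5

[L [X a] ; [L [X id] ; [L [X a] ; [L [X a] ; [L [X a]]]]]]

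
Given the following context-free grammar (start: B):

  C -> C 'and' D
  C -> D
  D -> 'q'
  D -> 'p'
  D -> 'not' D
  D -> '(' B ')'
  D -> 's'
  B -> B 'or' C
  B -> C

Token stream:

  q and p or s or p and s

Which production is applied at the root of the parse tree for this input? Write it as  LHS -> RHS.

B -> B 'or' C

[B [B [B [C [C [D q]] and [D p]]] or [C [D s]]] or [C [C [D p]] and [D s]]]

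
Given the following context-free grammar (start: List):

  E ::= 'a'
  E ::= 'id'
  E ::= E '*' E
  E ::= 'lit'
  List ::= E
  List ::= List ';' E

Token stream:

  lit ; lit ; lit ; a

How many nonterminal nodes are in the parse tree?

[List [List [List [List [E lit]] ; [E lit]] ; [E lit]] ; [E a]]

8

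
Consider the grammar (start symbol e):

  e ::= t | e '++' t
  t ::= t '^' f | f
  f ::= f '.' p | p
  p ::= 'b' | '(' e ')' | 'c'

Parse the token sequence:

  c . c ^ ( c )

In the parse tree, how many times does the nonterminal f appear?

4

[e [t [t [f [f [p c]] . [p c]]] ^ [f [p ( [e [t [f [p c]]]] )]]]]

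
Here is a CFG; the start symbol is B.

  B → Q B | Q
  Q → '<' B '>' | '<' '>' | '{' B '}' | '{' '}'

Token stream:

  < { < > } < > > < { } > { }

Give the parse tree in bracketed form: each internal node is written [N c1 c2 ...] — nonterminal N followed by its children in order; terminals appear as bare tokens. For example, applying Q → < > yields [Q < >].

[B [Q < [B [Q { [B [Q < >]] }] [B [Q < >]]] >] [B [Q < [B [Q { }]] >] [B [Q { }]]]]

B
Q B
< B > B
< Q B > B
< { B } B > B
< { Q } B > B
< { < > } B > B
< { < > } Q > B
< { < > } < > > B
< { < > } < > > Q B
< { < > } < > > < B > B
< { < > } < > > < Q > B
< { < > } < > > < { } > B
< { < > } < > > < { } > Q
< { < > } < > > < { } > { }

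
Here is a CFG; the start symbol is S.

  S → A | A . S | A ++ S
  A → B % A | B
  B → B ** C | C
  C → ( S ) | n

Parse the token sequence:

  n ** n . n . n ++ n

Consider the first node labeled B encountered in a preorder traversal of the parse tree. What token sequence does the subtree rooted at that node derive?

[S [A [B [B [C n]] ** [C n]]] . [S [A [B [C n]]] . [S [A [B [C n]]] ++ [S [A [B [C n]]]]]]]

n ** n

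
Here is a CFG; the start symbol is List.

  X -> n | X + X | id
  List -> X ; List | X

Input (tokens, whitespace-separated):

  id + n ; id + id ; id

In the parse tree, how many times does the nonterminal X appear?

7

[List [X [X id] + [X n]] ; [List [X [X id] + [X id]] ; [List [X id]]]]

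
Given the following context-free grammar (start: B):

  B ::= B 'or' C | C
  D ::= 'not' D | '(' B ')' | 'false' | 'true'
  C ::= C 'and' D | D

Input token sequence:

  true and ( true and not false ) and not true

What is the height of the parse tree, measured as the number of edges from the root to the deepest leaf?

[B [C [C [C [D true]] and [D ( [B [C [C [D true]] and [D not [D false]]]] )]] and [D not [D true]]]]

8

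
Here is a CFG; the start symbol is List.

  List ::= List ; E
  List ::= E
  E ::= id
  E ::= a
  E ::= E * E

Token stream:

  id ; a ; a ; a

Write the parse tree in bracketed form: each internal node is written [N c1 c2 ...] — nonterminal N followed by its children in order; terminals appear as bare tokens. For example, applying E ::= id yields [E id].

[List [List [List [List [E id]] ; [E a]] ; [E a]] ; [E a]]

List
List ; E
List ; E ; E
List ; E ; E ; E
E ; E ; E ; E
id ; E ; E ; E
id ; a ; E ; E
id ; a ; a ; E
id ; a ; a ; a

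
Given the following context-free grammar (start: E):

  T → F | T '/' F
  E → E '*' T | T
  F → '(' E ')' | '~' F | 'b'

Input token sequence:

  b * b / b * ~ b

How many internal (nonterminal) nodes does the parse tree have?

[E [E [E [T [F b]]] * [T [T [F b]] / [F b]]] * [T [F ~ [F b]]]]

12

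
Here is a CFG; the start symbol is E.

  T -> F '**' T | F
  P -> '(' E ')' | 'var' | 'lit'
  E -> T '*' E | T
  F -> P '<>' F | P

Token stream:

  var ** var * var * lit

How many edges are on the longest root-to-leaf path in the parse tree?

[E [T [F [P var]] ** [T [F [P var]]]] * [E [T [F [P var]]] * [E [T [F [P lit]]]]]]

6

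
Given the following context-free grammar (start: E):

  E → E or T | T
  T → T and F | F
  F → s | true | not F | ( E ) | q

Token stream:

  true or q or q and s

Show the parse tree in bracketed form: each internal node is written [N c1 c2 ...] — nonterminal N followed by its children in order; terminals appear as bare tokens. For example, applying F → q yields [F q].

E
E or T
E or T or T
T or T or T
F or T or T
true or T or T
true or F or T
true or q or T
true or q or T and F
true or q or F and F
true or q or q and F
true or q or q and s

[E [E [E [T [F true]]] or [T [F q]]] or [T [T [F q]] and [F s]]]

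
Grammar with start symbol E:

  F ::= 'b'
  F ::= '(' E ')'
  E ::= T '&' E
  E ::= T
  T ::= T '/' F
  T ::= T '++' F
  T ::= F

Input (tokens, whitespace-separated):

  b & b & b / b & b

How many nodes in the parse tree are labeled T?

5

[E [T [F b]] & [E [T [F b]] & [E [T [T [F b]] / [F b]] & [E [T [F b]]]]]]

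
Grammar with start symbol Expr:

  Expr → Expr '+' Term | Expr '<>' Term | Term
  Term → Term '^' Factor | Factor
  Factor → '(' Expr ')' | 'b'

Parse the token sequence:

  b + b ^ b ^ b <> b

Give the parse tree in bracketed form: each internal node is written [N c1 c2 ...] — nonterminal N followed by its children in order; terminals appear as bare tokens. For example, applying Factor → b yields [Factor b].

Expr
Expr <> Term
Expr + Term <> Term
Term + Term <> Term
Factor + Term <> Term
b + Term <> Term
b + Term ^ Factor <> Term
b + Term ^ Factor ^ Factor <> Term
b + Factor ^ Factor ^ Factor <> Term
b + b ^ Factor ^ Factor <> Term
b + b ^ b ^ Factor <> Term
b + b ^ b ^ b <> Term
b + b ^ b ^ b <> Factor
b + b ^ b ^ b <> b

[Expr [Expr [Expr [Term [Factor b]]] + [Term [Term [Term [Factor b]] ^ [Factor b]] ^ [Factor b]]] <> [Term [Factor b]]]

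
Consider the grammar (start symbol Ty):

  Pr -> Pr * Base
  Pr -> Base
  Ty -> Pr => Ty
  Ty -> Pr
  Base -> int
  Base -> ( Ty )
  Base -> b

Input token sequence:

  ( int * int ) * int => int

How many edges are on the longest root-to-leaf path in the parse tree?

[Ty [Pr [Pr [Base ( [Ty [Pr [Pr [Base int]] * [Base int]]] )]] * [Base int]] => [Ty [Pr [Base int]]]]

8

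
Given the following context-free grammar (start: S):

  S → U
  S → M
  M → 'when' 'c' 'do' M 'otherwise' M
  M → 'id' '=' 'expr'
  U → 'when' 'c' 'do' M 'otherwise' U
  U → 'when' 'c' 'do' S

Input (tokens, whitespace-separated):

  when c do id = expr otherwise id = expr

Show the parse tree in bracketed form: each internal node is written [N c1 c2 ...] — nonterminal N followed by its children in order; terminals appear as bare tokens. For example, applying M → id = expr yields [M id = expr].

[S [M when c do [M id = expr] otherwise [M id = expr]]]

S
M
when c do M otherwise M
when c do id = expr otherwise M
when c do id = expr otherwise id = expr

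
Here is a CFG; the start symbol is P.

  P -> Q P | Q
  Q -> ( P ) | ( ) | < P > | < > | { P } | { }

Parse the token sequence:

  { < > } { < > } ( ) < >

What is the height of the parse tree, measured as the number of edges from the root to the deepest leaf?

[P [Q { [P [Q < >]] }] [P [Q { [P [Q < >]] }] [P [Q ( )] [P [Q < >]]]]]

5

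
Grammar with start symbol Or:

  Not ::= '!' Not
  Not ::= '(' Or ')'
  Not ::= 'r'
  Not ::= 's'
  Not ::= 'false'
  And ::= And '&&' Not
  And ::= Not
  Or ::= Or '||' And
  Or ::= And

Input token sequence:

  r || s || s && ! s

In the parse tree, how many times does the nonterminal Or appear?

3

[Or [Or [Or [And [Not r]]] || [And [Not s]]] || [And [And [Not s]] && [Not ! [Not s]]]]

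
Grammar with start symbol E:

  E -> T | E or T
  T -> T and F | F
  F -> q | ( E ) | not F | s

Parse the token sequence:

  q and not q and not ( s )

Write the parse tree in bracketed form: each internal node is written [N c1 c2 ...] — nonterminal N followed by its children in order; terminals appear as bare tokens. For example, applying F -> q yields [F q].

[E [T [T [T [F q]] and [F not [F q]]] and [F not [F ( [E [T [F s]]] )]]]]

E
T
T and F
T and F and F
F and F and F
q and F and F
q and not F and F
q and not q and F
q and not q and not F
q and not q and not ( E )
q and not q and not ( T )
q and not q and not ( F )
q and not q and not ( s )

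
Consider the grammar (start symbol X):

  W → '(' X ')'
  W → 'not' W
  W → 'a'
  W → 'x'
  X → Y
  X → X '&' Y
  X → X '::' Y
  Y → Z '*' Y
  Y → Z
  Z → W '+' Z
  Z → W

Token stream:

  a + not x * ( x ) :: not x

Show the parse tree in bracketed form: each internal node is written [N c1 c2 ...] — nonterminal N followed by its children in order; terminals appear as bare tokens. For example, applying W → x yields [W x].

X
X :: Y
Y :: Y
Z * Y :: Y
W + Z * Y :: Y
a + Z * Y :: Y
a + W * Y :: Y
a + not W * Y :: Y
a + not x * Y :: Y
a + not x * Z :: Y
a + not x * W :: Y
a + not x * ( X ) :: Y
a + not x * ( Y ) :: Y
a + not x * ( Z ) :: Y
a + not x * ( W ) :: Y
a + not x * ( x ) :: Y
a + not x * ( x ) :: Z
a + not x * ( x ) :: W
a + not x * ( x ) :: not W
a + not x * ( x ) :: not x

[X [X [Y [Z [W a] + [Z [W not [W x]]]] * [Y [Z [W ( [X [Y [Z [W x]]]] )]]]]] :: [Y [Z [W not [W x]]]]]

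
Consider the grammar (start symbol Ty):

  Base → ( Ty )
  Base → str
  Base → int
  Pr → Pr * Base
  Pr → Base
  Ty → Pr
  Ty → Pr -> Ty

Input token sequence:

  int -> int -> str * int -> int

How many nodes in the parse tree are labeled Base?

[Ty [Pr [Base int]] -> [Ty [Pr [Base int]] -> [Ty [Pr [Pr [Base str]] * [Base int]] -> [Ty [Pr [Base int]]]]]]

5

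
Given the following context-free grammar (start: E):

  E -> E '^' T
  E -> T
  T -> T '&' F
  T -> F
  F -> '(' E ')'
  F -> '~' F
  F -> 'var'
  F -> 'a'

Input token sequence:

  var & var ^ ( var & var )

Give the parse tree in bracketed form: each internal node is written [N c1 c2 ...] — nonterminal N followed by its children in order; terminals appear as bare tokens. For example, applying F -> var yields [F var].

E
E ^ T
T ^ T
T & F ^ T
F & F ^ T
var & F ^ T
var & var ^ T
var & var ^ F
var & var ^ ( E )
var & var ^ ( T )
var & var ^ ( T & F )
var & var ^ ( F & F )
var & var ^ ( var & F )
var & var ^ ( var & var )

[E [E [T [T [F var]] & [F var]]] ^ [T [F ( [E [T [T [F var]] & [F var]]] )]]]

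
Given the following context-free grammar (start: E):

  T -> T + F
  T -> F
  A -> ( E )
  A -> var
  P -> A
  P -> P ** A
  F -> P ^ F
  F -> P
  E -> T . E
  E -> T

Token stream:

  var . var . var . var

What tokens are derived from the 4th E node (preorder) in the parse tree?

var

[E [T [F [P [A var]]]] . [E [T [F [P [A var]]]] . [E [T [F [P [A var]]]] . [E [T [F [P [A var]]]]]]]]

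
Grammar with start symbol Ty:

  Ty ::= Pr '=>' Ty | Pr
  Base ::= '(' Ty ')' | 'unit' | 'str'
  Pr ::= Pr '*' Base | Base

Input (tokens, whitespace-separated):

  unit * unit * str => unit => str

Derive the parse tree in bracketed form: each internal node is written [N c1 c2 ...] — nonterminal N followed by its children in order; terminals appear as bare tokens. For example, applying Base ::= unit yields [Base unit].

Ty
Pr => Ty
Pr * Base => Ty
Pr * Base * Base => Ty
Base * Base * Base => Ty
unit * Base * Base => Ty
unit * unit * Base => Ty
unit * unit * str => Ty
unit * unit * str => Pr => Ty
unit * unit * str => Base => Ty
unit * unit * str => unit => Ty
unit * unit * str => unit => Pr
unit * unit * str => unit => Base
unit * unit * str => unit => str

[Ty [Pr [Pr [Pr [Base unit]] * [Base unit]] * [Base str]] => [Ty [Pr [Base unit]] => [Ty [Pr [Base str]]]]]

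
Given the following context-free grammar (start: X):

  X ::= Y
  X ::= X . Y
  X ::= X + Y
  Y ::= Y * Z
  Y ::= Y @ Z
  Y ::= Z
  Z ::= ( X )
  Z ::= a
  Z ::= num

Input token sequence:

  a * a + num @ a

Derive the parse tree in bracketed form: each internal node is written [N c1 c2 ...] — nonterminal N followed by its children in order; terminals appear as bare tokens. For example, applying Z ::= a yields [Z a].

[X [X [Y [Y [Z a]] * [Z a]]] + [Y [Y [Z num]] @ [Z a]]]

X
X + Y
Y + Y
Y * Z + Y
Z * Z + Y
a * Z + Y
a * a + Y
a * a + Y @ Z
a * a + Z @ Z
a * a + num @ Z
a * a + num @ a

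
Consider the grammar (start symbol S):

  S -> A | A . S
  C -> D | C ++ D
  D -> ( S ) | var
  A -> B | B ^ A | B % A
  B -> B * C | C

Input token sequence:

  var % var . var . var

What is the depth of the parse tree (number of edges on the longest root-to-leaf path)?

[S [A [B [C [D var]]] % [A [B [C [D var]]]]] . [S [A [B [C [D var]]]] . [S [A [B [C [D var]]]]]]]

7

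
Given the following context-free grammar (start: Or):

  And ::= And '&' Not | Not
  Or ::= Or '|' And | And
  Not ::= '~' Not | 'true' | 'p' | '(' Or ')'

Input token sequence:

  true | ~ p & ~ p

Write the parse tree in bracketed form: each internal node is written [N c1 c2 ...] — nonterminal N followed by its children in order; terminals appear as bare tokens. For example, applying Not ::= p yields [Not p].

[Or [Or [And [Not true]]] | [And [And [Not ~ [Not p]]] & [Not ~ [Not p]]]]

Or
Or | And
And | And
Not | And
true | And
true | And & Not
true | Not & Not
true | ~ Not & Not
true | ~ p & Not
true | ~ p & ~ Not
true | ~ p & ~ p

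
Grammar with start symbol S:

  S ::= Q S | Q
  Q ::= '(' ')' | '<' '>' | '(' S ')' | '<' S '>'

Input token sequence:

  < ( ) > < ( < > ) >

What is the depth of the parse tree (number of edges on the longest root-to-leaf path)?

[S [Q < [S [Q ( )]] >] [S [Q < [S [Q ( [S [Q < >]] )]] >]]]

7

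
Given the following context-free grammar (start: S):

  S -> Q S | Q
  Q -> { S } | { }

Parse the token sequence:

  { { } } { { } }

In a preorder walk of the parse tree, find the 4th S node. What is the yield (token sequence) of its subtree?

{ }

[S [Q { [S [Q { }]] }] [S [Q { [S [Q { }]] }]]]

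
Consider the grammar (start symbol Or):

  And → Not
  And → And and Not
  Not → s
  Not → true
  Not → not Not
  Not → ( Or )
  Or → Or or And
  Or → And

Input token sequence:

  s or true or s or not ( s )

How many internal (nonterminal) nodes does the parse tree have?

[Or [Or [Or [Or [And [Not s]]] or [And [Not true]]] or [And [Not s]]] or [And [Not not [Not ( [Or [And [Not s]]] )]]]]

16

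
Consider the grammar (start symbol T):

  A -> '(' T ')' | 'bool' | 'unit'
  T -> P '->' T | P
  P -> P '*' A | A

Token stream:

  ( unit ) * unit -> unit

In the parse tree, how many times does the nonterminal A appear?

4

[T [P [P [A ( [T [P [A unit]]] )]] * [A unit]] -> [T [P [A unit]]]]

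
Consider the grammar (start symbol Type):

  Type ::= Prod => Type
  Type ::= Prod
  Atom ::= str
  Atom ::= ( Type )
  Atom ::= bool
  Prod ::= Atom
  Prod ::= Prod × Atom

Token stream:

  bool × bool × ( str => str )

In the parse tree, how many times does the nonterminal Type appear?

3

[Type [Prod [Prod [Prod [Atom bool]] × [Atom bool]] × [Atom ( [Type [Prod [Atom str]] => [Type [Prod [Atom str]]]] )]]]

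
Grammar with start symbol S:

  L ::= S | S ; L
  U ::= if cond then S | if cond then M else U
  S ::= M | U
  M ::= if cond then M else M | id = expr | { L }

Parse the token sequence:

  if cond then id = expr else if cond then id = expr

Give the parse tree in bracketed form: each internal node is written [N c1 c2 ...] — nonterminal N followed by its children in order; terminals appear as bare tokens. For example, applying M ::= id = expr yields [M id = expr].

[S [U if cond then [M id = expr] else [U if cond then [S [M id = expr]]]]]

S
U
if cond then M else U
if cond then id = expr else U
if cond then id = expr else if cond then S
if cond then id = expr else if cond then M
if cond then id = expr else if cond then id = expr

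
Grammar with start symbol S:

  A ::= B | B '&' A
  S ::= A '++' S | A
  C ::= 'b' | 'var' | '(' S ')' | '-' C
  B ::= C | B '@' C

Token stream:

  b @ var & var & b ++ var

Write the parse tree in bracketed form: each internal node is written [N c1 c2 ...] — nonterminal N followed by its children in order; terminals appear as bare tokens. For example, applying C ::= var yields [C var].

S
A ++ S
B & A ++ S
B @ C & A ++ S
C @ C & A ++ S
b @ C & A ++ S
b @ var & A ++ S
b @ var & B & A ++ S
b @ var & C & A ++ S
b @ var & var & A ++ S
b @ var & var & B ++ S
b @ var & var & C ++ S
b @ var & var & b ++ S
b @ var & var & b ++ A
b @ var & var & b ++ B
b @ var & var & b ++ C
b @ var & var & b ++ var

[S [A [B [B [C b]] @ [C var]] & [A [B [C var]] & [A [B [C b]]]]] ++ [S [A [B [C var]]]]]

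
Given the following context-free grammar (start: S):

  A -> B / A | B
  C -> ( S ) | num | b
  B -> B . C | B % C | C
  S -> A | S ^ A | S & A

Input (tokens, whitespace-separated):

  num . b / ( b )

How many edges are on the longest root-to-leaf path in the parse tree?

9

[S [A [B [B [C num]] . [C b]] / [A [B [C ( [S [A [B [C b]]]] )]]]]]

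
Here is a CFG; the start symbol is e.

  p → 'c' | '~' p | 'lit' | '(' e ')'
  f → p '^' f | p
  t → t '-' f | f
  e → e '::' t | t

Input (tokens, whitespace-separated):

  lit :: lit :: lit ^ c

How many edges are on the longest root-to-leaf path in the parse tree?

6

[e [e [e [t [f [p lit]]]] :: [t [f [p lit]]]] :: [t [f [p lit] ^ [f [p c]]]]]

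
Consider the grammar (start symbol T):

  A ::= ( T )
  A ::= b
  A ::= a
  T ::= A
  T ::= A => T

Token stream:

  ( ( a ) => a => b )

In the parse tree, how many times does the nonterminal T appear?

[T [A ( [T [A ( [T [A a]] )] => [T [A a] => [T [A b]]]] )]]

5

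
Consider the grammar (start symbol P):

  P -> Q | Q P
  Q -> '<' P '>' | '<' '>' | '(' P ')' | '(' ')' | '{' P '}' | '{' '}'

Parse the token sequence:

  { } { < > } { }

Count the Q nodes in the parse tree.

4

[P [Q { }] [P [Q { [P [Q < >]] }] [P [Q { }]]]]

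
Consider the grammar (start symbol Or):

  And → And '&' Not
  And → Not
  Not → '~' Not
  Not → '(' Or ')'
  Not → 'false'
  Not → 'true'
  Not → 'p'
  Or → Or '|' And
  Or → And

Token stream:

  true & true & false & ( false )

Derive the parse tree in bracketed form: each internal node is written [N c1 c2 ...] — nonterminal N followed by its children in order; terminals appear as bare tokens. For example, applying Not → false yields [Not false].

Or
And
And & Not
And & Not & Not
And & Not & Not & Not
Not & Not & Not & Not
true & Not & Not & Not
true & true & Not & Not
true & true & false & Not
true & true & false & ( Or )
true & true & false & ( And )
true & true & false & ( Not )
true & true & false & ( false )

[Or [And [And [And [And [Not true]] & [Not true]] & [Not false]] & [Not ( [Or [And [Not false]]] )]]]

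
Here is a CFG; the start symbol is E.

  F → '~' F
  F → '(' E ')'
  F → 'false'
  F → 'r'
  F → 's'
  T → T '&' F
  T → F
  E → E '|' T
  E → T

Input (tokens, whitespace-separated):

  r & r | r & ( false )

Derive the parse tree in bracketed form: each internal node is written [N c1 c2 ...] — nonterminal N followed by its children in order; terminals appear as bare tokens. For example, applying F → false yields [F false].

[E [E [T [T [F r]] & [F r]]] | [T [T [F r]] & [F ( [E [T [F false]]] )]]]

E
E | T
T | T
T & F | T
F & F | T
r & F | T
r & r | T
r & r | T & F
r & r | F & F
r & r | r & F
r & r | r & ( E )
r & r | r & ( T )
r & r | r & ( F )
r & r | r & ( false )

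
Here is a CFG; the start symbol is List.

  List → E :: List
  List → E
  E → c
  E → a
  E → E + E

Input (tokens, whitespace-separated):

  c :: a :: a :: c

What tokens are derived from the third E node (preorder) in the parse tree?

a

[List [E c] :: [List [E a] :: [List [E a] :: [List [E c]]]]]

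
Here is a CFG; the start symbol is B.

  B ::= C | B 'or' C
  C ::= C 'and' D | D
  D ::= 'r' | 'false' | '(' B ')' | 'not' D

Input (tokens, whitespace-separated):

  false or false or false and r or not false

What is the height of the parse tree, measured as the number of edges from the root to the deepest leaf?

6

[B [B [B [B [C [D false]]] or [C [D false]]] or [C [C [D false]] and [D r]]] or [C [D not [D false]]]]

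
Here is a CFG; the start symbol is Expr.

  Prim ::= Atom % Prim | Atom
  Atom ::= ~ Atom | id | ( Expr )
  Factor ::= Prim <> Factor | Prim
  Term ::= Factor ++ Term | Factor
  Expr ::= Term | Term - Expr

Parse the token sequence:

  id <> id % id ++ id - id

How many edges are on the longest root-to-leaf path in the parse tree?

[Expr [Term [Factor [Prim [Atom id]] <> [Factor [Prim [Atom id] % [Prim [Atom id]]]]] ++ [Term [Factor [Prim [Atom id]]]]] - [Expr [Term [Factor [Prim [Atom id]]]]]]

7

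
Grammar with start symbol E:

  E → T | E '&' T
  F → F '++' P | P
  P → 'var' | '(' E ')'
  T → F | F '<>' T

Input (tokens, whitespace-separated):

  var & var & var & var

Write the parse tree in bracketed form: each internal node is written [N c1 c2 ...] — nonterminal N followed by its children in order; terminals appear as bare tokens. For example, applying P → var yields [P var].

E
E & T
E & T & T
E & T & T & T
T & T & T & T
F & T & T & T
P & T & T & T
var & T & T & T
var & F & T & T
var & P & T & T
var & var & T & T
var & var & F & T
var & var & P & T
var & var & var & T
var & var & var & F
var & var & var & P
var & var & var & var

[E [E [E [E [T [F [P var]]]] & [T [F [P var]]]] & [T [F [P var]]]] & [T [F [P var]]]]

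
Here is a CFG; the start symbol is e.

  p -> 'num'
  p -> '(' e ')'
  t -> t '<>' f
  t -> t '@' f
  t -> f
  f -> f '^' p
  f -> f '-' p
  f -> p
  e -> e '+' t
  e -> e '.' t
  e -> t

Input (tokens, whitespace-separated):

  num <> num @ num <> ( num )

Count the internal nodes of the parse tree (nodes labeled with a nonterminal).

17

[e [t [t [t [t [f [p num]]] <> [f [p num]]] @ [f [p num]]] <> [f [p ( [e [t [f [p num]]]] )]]]]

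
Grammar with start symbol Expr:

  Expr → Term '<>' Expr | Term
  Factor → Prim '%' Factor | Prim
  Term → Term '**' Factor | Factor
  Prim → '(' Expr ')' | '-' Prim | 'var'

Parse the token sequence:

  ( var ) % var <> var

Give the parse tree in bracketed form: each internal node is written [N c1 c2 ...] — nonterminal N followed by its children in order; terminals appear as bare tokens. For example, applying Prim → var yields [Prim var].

[Expr [Term [Factor [Prim ( [Expr [Term [Factor [Prim var]]]] )] % [Factor [Prim var]]]] <> [Expr [Term [Factor [Prim var]]]]]

Expr
Term <> Expr
Factor <> Expr
Prim % Factor <> Expr
( Expr ) % Factor <> Expr
( Term ) % Factor <> Expr
( Factor ) % Factor <> Expr
( Prim ) % Factor <> Expr
( var ) % Factor <> Expr
( var ) % Prim <> Expr
( var ) % var <> Expr
( var ) % var <> Term
( var ) % var <> Factor
( var ) % var <> Prim
( var ) % var <> var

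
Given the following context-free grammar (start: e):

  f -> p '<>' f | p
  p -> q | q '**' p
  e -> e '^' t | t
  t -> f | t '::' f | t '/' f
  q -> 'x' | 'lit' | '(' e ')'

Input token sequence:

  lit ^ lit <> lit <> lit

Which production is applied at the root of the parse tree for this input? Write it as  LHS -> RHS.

e -> e '^' t

[e [e [t [f [p [q lit]]]]] ^ [t [f [p [q lit]] <> [f [p [q lit]] <> [f [p [q lit]]]]]]]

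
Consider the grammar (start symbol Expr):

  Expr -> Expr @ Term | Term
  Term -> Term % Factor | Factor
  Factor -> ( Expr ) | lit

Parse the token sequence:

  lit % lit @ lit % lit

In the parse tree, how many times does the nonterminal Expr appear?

[Expr [Expr [Term [Term [Factor lit]] % [Factor lit]]] @ [Term [Term [Factor lit]] % [Factor lit]]]

2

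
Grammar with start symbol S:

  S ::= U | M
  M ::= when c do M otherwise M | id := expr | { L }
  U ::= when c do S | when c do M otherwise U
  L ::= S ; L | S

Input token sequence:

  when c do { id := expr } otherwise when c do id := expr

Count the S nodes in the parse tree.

3

[S [U when c do [M { [L [S [M id := expr]]] }] otherwise [U when c do [S [M id := expr]]]]]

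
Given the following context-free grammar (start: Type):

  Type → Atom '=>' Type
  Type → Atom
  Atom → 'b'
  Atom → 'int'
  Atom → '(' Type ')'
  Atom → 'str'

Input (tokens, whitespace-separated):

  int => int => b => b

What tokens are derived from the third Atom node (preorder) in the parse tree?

[Type [Atom int] => [Type [Atom int] => [Type [Atom b] => [Type [Atom b]]]]]

b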